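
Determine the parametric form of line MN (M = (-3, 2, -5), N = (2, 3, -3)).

Direction vector d = N - M = (2 + 3, 3 - 2, -3 + 5) = (5, 1, 2)
Parametric form r = M + t·d:
x = -3 + 5t, y = 2 + t, z = -5 + 2t

x = -3 + 5t, y = 2 + t, z = -5 + 2t


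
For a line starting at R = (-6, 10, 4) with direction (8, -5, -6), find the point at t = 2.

P(t) = R + t·d
  = (-6 + 8·2, 10 + (-5)·2, 4 + (-6)·2)
  = (-6 + 16, 10 - 10, 4 - 12)
  = (10, 0, -8)

(10, 0, -8)


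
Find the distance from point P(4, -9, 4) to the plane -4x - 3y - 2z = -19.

distance = |a·x₀ + b·y₀ + c·z₀ - d| / √(a² + b² + c²)
  = |(-4)·4 + (-3)·(-9) + (-2)·4 - (-19)| / √((-4)² + (-3)² + (-2)²)
  = |-16 + 27 - 8 + 19| / √(16 + 9 + 4)
  = |22| / √29
  = 22 / 5.385
  ≈ 4.085

4.085


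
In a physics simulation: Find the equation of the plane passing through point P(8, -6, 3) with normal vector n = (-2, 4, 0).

The plane through P with normal n = (a, b, c) satisfies n·(r - P) = 0,
i.e. ax + by + cz = a·x₀ + b·y₀ + c·z₀.
d = (-2)·8 + 4·(-6) + 0·3
  = -16 - 24 + 0
  = -40
Equation: -2x + 4y = -40

-2x + 4y = -40


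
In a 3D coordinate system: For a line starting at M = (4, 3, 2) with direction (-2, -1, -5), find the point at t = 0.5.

P(t) = M + t·d
  = (4 + (-2)·0.5, 3 + (-1)·0.5, 2 + (-5)·0.5)
  = (4 - 1, 3 - 0.5, 2 - 2.5)
  = (3, 2.5, -0.5)

(3, 2.5, -0.5)


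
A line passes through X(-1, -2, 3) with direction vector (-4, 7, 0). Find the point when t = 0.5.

P(t) = X + t·d
  = (-1 + (-4)·0.5, -2 + 7·0.5, 3 + 0·0.5)
  = (-1 - 2, -2 + 3.5, 3 + 0)
  = (-3, 1.5, 3)

(-3, 1.5, 3)


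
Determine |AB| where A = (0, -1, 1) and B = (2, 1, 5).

d = √[(x₂-x₁)² + (y₂-y₁)² + (z₂-z₁)²]
  = √[2² + 2² + 4²]
  = √[4 + 4 + 16]
  = √24
  ≈ 4.899

4.899


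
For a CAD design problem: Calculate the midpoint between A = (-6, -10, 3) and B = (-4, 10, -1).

M = ((x₁+x₂)/2, (y₁+y₂)/2, (z₁+z₂)/2)
  = ((-6 - 4)/2, (-10 + 10)/2, (3 - 1)/2)
  = (-10/2, 0/2, 2/2)
  = (-5, 0, 1)

(-5, 0, 1)


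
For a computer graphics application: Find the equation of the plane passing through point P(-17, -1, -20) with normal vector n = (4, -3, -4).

The plane through P with normal n = (a, b, c) satisfies n·(r - P) = 0,
i.e. ax + by + cz = a·x₀ + b·y₀ + c·z₀.
d = 4·(-17) + (-3)·(-1) + (-4)·(-20)
  = -68 + 3 + 80
  = 15
Equation: 4x - 3y - 4z = 15

4x - 3y - 4z = 15


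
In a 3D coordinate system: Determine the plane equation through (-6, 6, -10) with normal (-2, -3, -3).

The plane through P with normal n = (a, b, c) satisfies n·(r - P) = 0,
i.e. ax + by + cz = a·x₀ + b·y₀ + c·z₀.
d = (-2)·(-6) + (-3)·6 + (-3)·(-10)
  = 12 - 18 + 30
  = 24
Equation: -2x - 3y - 3z = 24

-2x - 3y - 3z = 24


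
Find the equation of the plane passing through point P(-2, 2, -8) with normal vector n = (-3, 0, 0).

The plane through P with normal n = (a, b, c) satisfies n·(r - P) = 0,
i.e. ax + by + cz = a·x₀ + b·y₀ + c·z₀.
d = (-3)·(-2) + 0·2 + 0·(-8)
  = 6 + 0 + 0
  = 6
Equation: -3x = 6

-3x = 6


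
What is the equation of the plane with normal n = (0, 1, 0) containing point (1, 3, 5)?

The plane through P with normal n = (a, b, c) satisfies n·(r - P) = 0,
i.e. ax + by + cz = a·x₀ + b·y₀ + c·z₀.
d = 0·1 + 1·3 + 0·5
  = 0 + 3 + 0
  = 3
Equation: y = 3

y = 3


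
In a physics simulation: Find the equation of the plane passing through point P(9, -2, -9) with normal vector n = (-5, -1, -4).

The plane through P with normal n = (a, b, c) satisfies n·(r - P) = 0,
i.e. ax + by + cz = a·x₀ + b·y₀ + c·z₀.
d = (-5)·9 + (-1)·(-2) + (-4)·(-9)
  = -45 + 2 + 36
  = -7
Equation: -5x - y - 4z = -7

-5x - y - 4z = -7


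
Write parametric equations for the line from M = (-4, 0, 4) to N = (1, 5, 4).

Direction vector d = N - M = (1 + 4, 5 + 0, 4 - 4) = (5, 5, 0)
Parametric form r = M + t·d:
x = -4 + 5t, y = 0 + 5t, z = 4

x = -4 + 5t, y = 0 + 5t, z = 4


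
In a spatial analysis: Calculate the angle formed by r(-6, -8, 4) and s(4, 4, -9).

r·s = (-6)·4 + (-8)·4 + 4·(-9) = -24 - 32 - 36 = -92
|r| = √((-6)² + (-8)² + 4²) = √116 ≈ 10.77
|s| = √(4² + 4² + (-9)²) = √113 ≈ 10.63
cos θ = (r·s)/(|r||s|) = -92/(10.77·10.63) ≈ -0.8036
θ = arccos(-0.8036) ≈ 143.5°

143.5°


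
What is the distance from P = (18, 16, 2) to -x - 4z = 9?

distance = |a·x₀ + b·y₀ + c·z₀ - d| / √(a² + b² + c²)
  = |(-1)·18 + 0·16 + (-4)·2 - 9| / √((-1)² + 0² + (-4)²)
  = |-18 + 0 - 8 - 9| / √(1 + 0 + 16)
  = |-35| / √17
  = 35 / 4.123
  ≈ 8.489

8.489


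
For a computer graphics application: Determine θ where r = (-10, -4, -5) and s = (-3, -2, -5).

r·s = (-10)·(-3) + (-4)·(-2) + (-5)·(-5) = 30 + 8 + 25 = 63
|r| = √((-10)² + (-4)² + (-5)²) = √141 ≈ 11.87
|s| = √((-3)² + (-2)² + (-5)²) = √38 ≈ 6.164
cos θ = (r·s)/(|r||s|) = 63/(11.87·6.164) ≈ 0.8607
θ = arccos(0.8607) ≈ 30.61°

30.61°


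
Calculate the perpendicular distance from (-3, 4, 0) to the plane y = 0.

distance = |a·x₀ + b·y₀ + c·z₀ - d| / √(a² + b² + c²)
  = |0·(-3) + 1·4 + 0·0 - 0| / √(0² + 1² + 0²)
  = |0 + 4 + 0 + 0| / √(0 + 1 + 0)
  = |4| / √1
  = 4 / 1
  ≈ 4

4


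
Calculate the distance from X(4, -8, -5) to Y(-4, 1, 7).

d = √[(x₂-x₁)² + (y₂-y₁)² + (z₂-z₁)²]
  = √[(-8)² + 9² + 12²]
  = √[64 + 81 + 144]
  = √289
  ≈ 17

17


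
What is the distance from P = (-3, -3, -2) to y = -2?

distance = |a·x₀ + b·y₀ + c·z₀ - d| / √(a² + b² + c²)
  = |0·(-3) + 1·(-3) + 0·(-2) - (-2)| / √(0² + 1² + 0²)
  = |0 - 3 + 0 + 2| / √(0 + 1 + 0)
  = |-1| / √1
  = 1 / 1
  ≈ 1

1


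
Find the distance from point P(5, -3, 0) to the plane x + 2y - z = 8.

distance = |a·x₀ + b·y₀ + c·z₀ - d| / √(a² + b² + c²)
  = |1·5 + 2·(-3) + (-1)·0 - 8| / √(1² + 2² + (-1)²)
  = |5 - 6 + 0 - 8| / √(1 + 4 + 1)
  = |-9| / √6
  = 9 / 2.449
  ≈ 3.674

3.674


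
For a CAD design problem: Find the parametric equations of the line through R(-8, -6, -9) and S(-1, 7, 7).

Direction vector d = S - R = (-1 + 8, 7 + 6, 7 + 9) = (7, 13, 16)
Parametric form r = R + t·d:
x = -8 + 7t, y = -6 + 13t, z = -9 + 16t

x = -8 + 7t, y = -6 + 13t, z = -9 + 16t


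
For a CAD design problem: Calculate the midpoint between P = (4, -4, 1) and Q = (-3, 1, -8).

M = ((x₁+x₂)/2, (y₁+y₂)/2, (z₁+z₂)/2)
  = ((4 - 3)/2, (-4 + 1)/2, (1 - 8)/2)
  = (1/2, -3/2, -7/2)
  = (0.5, -1.5, -3.5)

(0.5, -1.5, -3.5)


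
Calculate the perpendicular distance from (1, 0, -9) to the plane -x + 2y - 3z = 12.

distance = |a·x₀ + b·y₀ + c·z₀ - d| / √(a² + b² + c²)
  = |(-1)·1 + 2·0 + (-3)·(-9) - 12| / √((-1)² + 2² + (-3)²)
  = |-1 + 0 + 27 - 12| / √(1 + 4 + 9)
  = |14| / √14
  = 14 / 3.742
  ≈ 3.742

3.742


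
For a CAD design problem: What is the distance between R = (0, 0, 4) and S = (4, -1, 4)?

d = √[(x₂-x₁)² + (y₂-y₁)² + (z₂-z₁)²]
  = √[4² + (-1)² + 0²]
  = √[16 + 1 + 0]
  = √17
  ≈ 4.123

4.123


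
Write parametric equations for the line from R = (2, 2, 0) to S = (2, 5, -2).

Direction vector d = S - R = (2 - 2, 5 - 2, -2 + 0) = (0, 3, -2)
Parametric form r = R + t·d:
x = 2, y = 2 + 3t, z = 0 - 2t

x = 2, y = 2 + 3t, z = 0 - 2t


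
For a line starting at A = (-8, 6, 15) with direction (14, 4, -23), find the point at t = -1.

P(t) = A + t·d
  = (-8 + 14·(-1), 6 + 4·(-1), 15 + (-23)·(-1))
  = (-8 - 14, 6 - 4, 15 + 23)
  = (-22, 2, 38)

(-22, 2, 38)


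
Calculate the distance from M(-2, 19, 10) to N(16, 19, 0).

d = √[(x₂-x₁)² + (y₂-y₁)² + (z₂-z₁)²]
  = √[18² + 0² + (-10)²]
  = √[324 + 0 + 100]
  = √424
  ≈ 20.59

20.59


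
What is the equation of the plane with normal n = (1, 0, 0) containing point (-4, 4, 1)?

The plane through P with normal n = (a, b, c) satisfies n·(r - P) = 0,
i.e. ax + by + cz = a·x₀ + b·y₀ + c·z₀.
d = 1·(-4) + 0·4 + 0·1
  = -4 + 0 + 0
  = -4
Equation: x = -4

x = -4


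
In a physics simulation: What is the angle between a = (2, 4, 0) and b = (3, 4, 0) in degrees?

a·b = 2·3 + 4·4 + 0·0 = 6 + 16 + 0 = 22
|a| = √(2² + 4² + 0²) = √20 ≈ 4.472
|b| = √(3² + 4² + 0²) = √25 ≈ 5
cos θ = (a·b)/(|a||b|) = 22/(4.472·5) ≈ 0.9839
θ = arccos(0.9839) ≈ 10.3°

10.3°


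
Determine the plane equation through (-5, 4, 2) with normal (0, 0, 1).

The plane through P with normal n = (a, b, c) satisfies n·(r - P) = 0,
i.e. ax + by + cz = a·x₀ + b·y₀ + c·z₀.
d = 0·(-5) + 0·4 + 1·2
  = 0 + 0 + 2
  = 2
Equation: z = 2

z = 2


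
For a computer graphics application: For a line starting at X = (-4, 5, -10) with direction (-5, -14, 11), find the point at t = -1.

P(t) = X + t·d
  = (-4 + (-5)·(-1), 5 + (-14)·(-1), -10 + 11·(-1))
  = (-4 + 5, 5 + 14, -10 - 11)
  = (1, 19, -21)

(1, 19, -21)


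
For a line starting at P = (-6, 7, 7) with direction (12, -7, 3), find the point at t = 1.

P(t) = P + t·d
  = (-6 + 12·1, 7 + (-7)·1, 7 + 3·1)
  = (-6 + 12, 7 - 7, 7 + 3)
  = (6, 0, 10)

(6, 0, 10)


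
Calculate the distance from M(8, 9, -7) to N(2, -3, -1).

d = √[(x₂-x₁)² + (y₂-y₁)² + (z₂-z₁)²]
  = √[(-6)² + (-12)² + 6²]
  = √[36 + 144 + 36]
  = √216
  ≈ 14.7

14.7


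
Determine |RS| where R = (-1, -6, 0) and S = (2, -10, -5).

d = √[(x₂-x₁)² + (y₂-y₁)² + (z₂-z₁)²]
  = √[3² + (-4)² + (-5)²]
  = √[9 + 16 + 25]
  = √50
  ≈ 7.071

7.071


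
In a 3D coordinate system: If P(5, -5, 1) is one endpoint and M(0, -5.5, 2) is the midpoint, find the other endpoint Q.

Q = 2M - P
  = (2·0 - 5, 2·(-5.5) - (-5), 2·2 - 1)
  = (0 - 5, -11 + 5, 4 - 1)
  = (-5, -6, 3)

(-5, -6, 3)


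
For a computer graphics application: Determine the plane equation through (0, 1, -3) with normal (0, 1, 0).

The plane through P with normal n = (a, b, c) satisfies n·(r - P) = 0,
i.e. ax + by + cz = a·x₀ + b·y₀ + c·z₀.
d = 0·0 + 1·1 + 0·(-3)
  = 0 + 1 + 0
  = 1
Equation: y = 1

y = 1


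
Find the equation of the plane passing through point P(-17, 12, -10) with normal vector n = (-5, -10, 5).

The plane through P with normal n = (a, b, c) satisfies n·(r - P) = 0,
i.e. ax + by + cz = a·x₀ + b·y₀ + c·z₀.
d = (-5)·(-17) + (-10)·12 + 5·(-10)
  = 85 - 120 - 50
  = -85
Equation: -5x - 10y + 5z = -85

-5x - 10y + 5z = -85


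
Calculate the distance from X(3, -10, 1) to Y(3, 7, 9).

d = √[(x₂-x₁)² + (y₂-y₁)² + (z₂-z₁)²]
  = √[0² + 17² + 8²]
  = √[0 + 289 + 64]
  = √353
  ≈ 18.79

18.79


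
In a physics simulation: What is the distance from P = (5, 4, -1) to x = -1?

distance = |a·x₀ + b·y₀ + c·z₀ - d| / √(a² + b² + c²)
  = |1·5 + 0·4 + 0·(-1) - (-1)| / √(1² + 0² + 0²)
  = |5 + 0 + 0 + 1| / √(1 + 0 + 0)
  = |6| / √1
  = 6 / 1
  ≈ 6

6


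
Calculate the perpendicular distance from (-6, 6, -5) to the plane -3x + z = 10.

distance = |a·x₀ + b·y₀ + c·z₀ - d| / √(a² + b² + c²)
  = |(-3)·(-6) + 0·6 + 1·(-5) - 10| / √((-3)² + 0² + 1²)
  = |18 + 0 - 5 - 10| / √(9 + 0 + 1)
  = |3| / √10
  = 3 / 3.162
  ≈ 0.9487

0.9487


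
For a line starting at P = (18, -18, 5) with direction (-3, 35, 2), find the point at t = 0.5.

P(t) = P + t·d
  = (18 + (-3)·0.5, -18 + 35·0.5, 5 + 2·0.5)
  = (18 - 1.5, -18 + 17.5, 5 + 1)
  = (16.5, -0.5, 6)

(16.5, -0.5, 6)


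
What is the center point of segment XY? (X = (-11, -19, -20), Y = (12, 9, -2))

M = ((x₁+x₂)/2, (y₁+y₂)/2, (z₁+z₂)/2)
  = ((-11 + 12)/2, (-19 + 9)/2, (-20 - 2)/2)
  = (1/2, -10/2, -22/2)
  = (0.5, -5, -11)

(0.5, -5, -11)


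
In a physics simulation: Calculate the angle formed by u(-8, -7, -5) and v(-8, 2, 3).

u·v = (-8)·(-8) + (-7)·2 + (-5)·3 = 64 - 14 - 15 = 35
|u| = √((-8)² + (-7)² + (-5)²) = √138 ≈ 11.75
|v| = √((-8)² + 2² + 3²) = √77 ≈ 8.775
cos θ = (u·v)/(|u||v|) = 35/(11.75·8.775) ≈ 0.3395
θ = arccos(0.3395) ≈ 70.15°

70.15°


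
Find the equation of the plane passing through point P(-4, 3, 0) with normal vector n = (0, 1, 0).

The plane through P with normal n = (a, b, c) satisfies n·(r - P) = 0,
i.e. ax + by + cz = a·x₀ + b·y₀ + c·z₀.
d = 0·(-4) + 1·3 + 0·0
  = 0 + 3 + 0
  = 3
Equation: y = 3

y = 3


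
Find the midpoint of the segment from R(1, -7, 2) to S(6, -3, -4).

M = ((x₁+x₂)/2, (y₁+y₂)/2, (z₁+z₂)/2)
  = ((1 + 6)/2, (-7 - 3)/2, (2 - 4)/2)
  = (7/2, -10/2, -2/2)
  = (3.5, -5, -1)

(3.5, -5, -1)


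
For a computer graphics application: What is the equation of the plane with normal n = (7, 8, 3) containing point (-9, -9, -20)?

The plane through P with normal n = (a, b, c) satisfies n·(r - P) = 0,
i.e. ax + by + cz = a·x₀ + b·y₀ + c·z₀.
d = 7·(-9) + 8·(-9) + 3·(-20)
  = -63 - 72 - 60
  = -195
Equation: 7x + 8y + 3z = -195

7x + 8y + 3z = -195


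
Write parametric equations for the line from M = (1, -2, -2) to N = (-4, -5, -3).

Direction vector d = N - M = (-4 - 1, -5 + 2, -3 + 2) = (-5, -3, -1)
Parametric form r = M + t·d:
x = 1 - 5t, y = -2 - 3t, z = -2 - t

x = 1 - 5t, y = -2 - 3t, z = -2 - t


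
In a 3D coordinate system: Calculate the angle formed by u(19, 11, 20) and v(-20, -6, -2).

u·v = 19·(-20) + 11·(-6) + 20·(-2) = -380 - 66 - 40 = -486
|u| = √(19² + 11² + 20²) = √882 ≈ 29.7
|v| = √((-20)² + (-6)² + (-2)²) = √440 ≈ 20.98
cos θ = (u·v)/(|u||v|) = -486/(29.7·20.98) ≈ -0.7801
θ = arccos(-0.7801) ≈ 141.3°

141.3°


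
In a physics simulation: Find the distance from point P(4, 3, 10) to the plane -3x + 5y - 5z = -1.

distance = |a·x₀ + b·y₀ + c·z₀ - d| / √(a² + b² + c²)
  = |(-3)·4 + 5·3 + (-5)·10 - (-1)| / √((-3)² + 5² + (-5)²)
  = |-12 + 15 - 50 + 1| / √(9 + 25 + 25)
  = |-46| / √59
  = 46 / 7.681
  ≈ 5.989

5.989


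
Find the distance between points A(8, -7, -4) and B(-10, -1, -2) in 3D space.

d = √[(x₂-x₁)² + (y₂-y₁)² + (z₂-z₁)²]
  = √[(-18)² + 6² + 2²]
  = √[324 + 36 + 4]
  = √364
  ≈ 19.08

19.08


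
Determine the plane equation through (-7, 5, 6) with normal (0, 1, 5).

The plane through P with normal n = (a, b, c) satisfies n·(r - P) = 0,
i.e. ax + by + cz = a·x₀ + b·y₀ + c·z₀.
d = 0·(-7) + 1·5 + 5·6
  = 0 + 5 + 30
  = 35
Equation: y + 5z = 35

y + 5z = 35


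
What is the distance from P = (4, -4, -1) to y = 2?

distance = |a·x₀ + b·y₀ + c·z₀ - d| / √(a² + b² + c²)
  = |0·4 + 1·(-4) + 0·(-1) - 2| / √(0² + 1² + 0²)
  = |0 - 4 + 0 - 2| / √(0 + 1 + 0)
  = |-6| / √1
  = 6 / 1
  ≈ 6

6


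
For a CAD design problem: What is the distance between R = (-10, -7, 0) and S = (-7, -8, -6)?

d = √[(x₂-x₁)² + (y₂-y₁)² + (z₂-z₁)²]
  = √[3² + (-1)² + (-6)²]
  = √[9 + 1 + 36]
  = √46
  ≈ 6.782

6.782


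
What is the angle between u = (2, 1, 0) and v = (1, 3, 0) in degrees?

u·v = 2·1 + 1·3 + 0·0 = 2 + 3 + 0 = 5
|u| = √(2² + 1² + 0²) = √5 ≈ 2.236
|v| = √(1² + 3² + 0²) = √10 ≈ 3.162
cos θ = (u·v)/(|u||v|) = 5/(2.236·3.162) ≈ 0.7071
θ = arccos(0.7071) ≈ 45°

45°


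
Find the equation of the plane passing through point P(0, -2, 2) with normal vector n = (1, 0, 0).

The plane through P with normal n = (a, b, c) satisfies n·(r - P) = 0,
i.e. ax + by + cz = a·x₀ + b·y₀ + c·z₀.
d = 1·0 + 0·(-2) + 0·2
  = 0 + 0 + 0
  = 0
Equation: x = 0

x = 0


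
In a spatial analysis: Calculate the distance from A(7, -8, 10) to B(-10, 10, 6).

d = √[(x₂-x₁)² + (y₂-y₁)² + (z₂-z₁)²]
  = √[(-17)² + 18² + (-4)²]
  = √[289 + 324 + 16]
  = √629
  ≈ 25.08

25.08


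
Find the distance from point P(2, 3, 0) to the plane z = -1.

distance = |a·x₀ + b·y₀ + c·z₀ - d| / √(a² + b² + c²)
  = |0·2 + 0·3 + 1·0 - (-1)| / √(0² + 0² + 1²)
  = |0 + 0 + 0 + 1| / √(0 + 0 + 1)
  = |1| / √1
  = 1 / 1
  ≈ 1

1


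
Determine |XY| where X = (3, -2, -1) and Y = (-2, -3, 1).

d = √[(x₂-x₁)² + (y₂-y₁)² + (z₂-z₁)²]
  = √[(-5)² + (-1)² + 2²]
  = √[25 + 1 + 4]
  = √30
  ≈ 5.477

5.477


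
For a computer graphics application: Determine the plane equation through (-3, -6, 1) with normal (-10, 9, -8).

The plane through P with normal n = (a, b, c) satisfies n·(r - P) = 0,
i.e. ax + by + cz = a·x₀ + b·y₀ + c·z₀.
d = (-10)·(-3) + 9·(-6) + (-8)·1
  = 30 - 54 - 8
  = -32
Equation: -10x + 9y - 8z = -32

-10x + 9y - 8z = -32


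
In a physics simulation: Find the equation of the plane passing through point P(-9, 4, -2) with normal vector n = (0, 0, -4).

The plane through P with normal n = (a, b, c) satisfies n·(r - P) = 0,
i.e. ax + by + cz = a·x₀ + b·y₀ + c·z₀.
d = 0·(-9) + 0·4 + (-4)·(-2)
  = 0 + 0 + 8
  = 8
Equation: -4z = 8

-4z = 8


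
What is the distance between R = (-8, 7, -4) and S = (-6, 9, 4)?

d = √[(x₂-x₁)² + (y₂-y₁)² + (z₂-z₁)²]
  = √[2² + 2² + 8²]
  = √[4 + 4 + 64]
  = √72
  ≈ 8.485

8.485


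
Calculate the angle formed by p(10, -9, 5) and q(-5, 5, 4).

p·q = 10·(-5) + (-9)·5 + 5·4 = -50 - 45 + 20 = -75
|p| = √(10² + (-9)² + 5²) = √206 ≈ 14.35
|q| = √((-5)² + 5² + 4²) = √66 ≈ 8.124
cos θ = (p·q)/(|p||q|) = -75/(14.35·8.124) ≈ -0.6432
θ = arccos(-0.6432) ≈ 130°

130°


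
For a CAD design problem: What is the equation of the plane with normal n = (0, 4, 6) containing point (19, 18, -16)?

The plane through P with normal n = (a, b, c) satisfies n·(r - P) = 0,
i.e. ax + by + cz = a·x₀ + b·y₀ + c·z₀.
d = 0·19 + 4·18 + 6·(-16)
  = 0 + 72 - 96
  = -24
Equation: 4y + 6z = -24

4y + 6z = -24


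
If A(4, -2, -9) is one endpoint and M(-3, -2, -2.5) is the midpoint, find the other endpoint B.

B = 2M - A
  = (2·(-3) - 4, 2·(-2) - (-2), 2·(-2.5) - (-9))
  = (-6 - 4, -4 + 2, -5 + 9)
  = (-10, -2, 4)

(-10, -2, 4)


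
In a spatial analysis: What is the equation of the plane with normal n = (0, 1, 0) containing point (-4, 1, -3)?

The plane through P with normal n = (a, b, c) satisfies n·(r - P) = 0,
i.e. ax + by + cz = a·x₀ + b·y₀ + c·z₀.
d = 0·(-4) + 1·1 + 0·(-3)
  = 0 + 1 + 0
  = 1
Equation: y = 1

y = 1


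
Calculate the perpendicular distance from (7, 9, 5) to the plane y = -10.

distance = |a·x₀ + b·y₀ + c·z₀ - d| / √(a² + b² + c²)
  = |0·7 + 1·9 + 0·5 - (-10)| / √(0² + 1² + 0²)
  = |0 + 9 + 0 + 10| / √(0 + 1 + 0)
  = |19| / √1
  = 19 / 1
  ≈ 19

19


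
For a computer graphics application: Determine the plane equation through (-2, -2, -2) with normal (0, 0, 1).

The plane through P with normal n = (a, b, c) satisfies n·(r - P) = 0,
i.e. ax + by + cz = a·x₀ + b·y₀ + c·z₀.
d = 0·(-2) + 0·(-2) + 1·(-2)
  = 0 + 0 - 2
  = -2
Equation: z = -2

z = -2


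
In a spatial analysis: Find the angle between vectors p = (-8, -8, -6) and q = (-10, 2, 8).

p·q = (-8)·(-10) + (-8)·2 + (-6)·8 = 80 - 16 - 48 = 16
|p| = √((-8)² + (-8)² + (-6)²) = √164 ≈ 12.81
|q| = √((-10)² + 2² + 8²) = √168 ≈ 12.96
cos θ = (p·q)/(|p||q|) = 16/(12.81·12.96) ≈ 0.09639
θ = arccos(0.09639) ≈ 84.47°

84.47°


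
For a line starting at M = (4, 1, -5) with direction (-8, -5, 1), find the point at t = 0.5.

P(t) = M + t·d
  = (4 + (-8)·0.5, 1 + (-5)·0.5, -5 + 1·0.5)
  = (4 - 4, 1 - 2.5, -5 + 0.5)
  = (0, -1.5, -4.5)

(0, -1.5, -4.5)


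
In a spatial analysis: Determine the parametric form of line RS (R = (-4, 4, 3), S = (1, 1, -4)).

Direction vector d = S - R = (1 + 4, 1 - 4, -4 - 3) = (5, -3, -7)
Parametric form r = R + t·d:
x = -4 + 5t, y = 4 - 3t, z = 3 - 7t

x = -4 + 5t, y = 4 - 3t, z = 3 - 7t


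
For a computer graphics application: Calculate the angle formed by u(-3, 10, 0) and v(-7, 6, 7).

u·v = (-3)·(-7) + 10·6 + 0·7 = 21 + 60 + 0 = 81
|u| = √((-3)² + 10² + 0²) = √109 ≈ 10.44
|v| = √((-7)² + 6² + 7²) = √134 ≈ 11.58
cos θ = (u·v)/(|u||v|) = 81/(10.44·11.58) ≈ 0.6702
θ = arccos(0.6702) ≈ 47.92°

47.92°


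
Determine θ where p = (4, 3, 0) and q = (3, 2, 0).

p·q = 4·3 + 3·2 + 0·0 = 12 + 6 + 0 = 18
|p| = √(4² + 3² + 0²) = √25 ≈ 5
|q| = √(3² + 2² + 0²) = √13 ≈ 3.606
cos θ = (p·q)/(|p||q|) = 18/(5·3.606) ≈ 0.9985
θ = arccos(0.9985) ≈ 3.18°

3.18°


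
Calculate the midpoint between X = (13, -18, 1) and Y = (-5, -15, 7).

M = ((x₁+x₂)/2, (y₁+y₂)/2, (z₁+z₂)/2)
  = ((13 - 5)/2, (-18 - 15)/2, (1 + 7)/2)
  = (8/2, -33/2, 8/2)
  = (4, -16.5, 4)

(4, -16.5, 4)


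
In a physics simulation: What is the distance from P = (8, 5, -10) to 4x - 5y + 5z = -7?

distance = |a·x₀ + b·y₀ + c·z₀ - d| / √(a² + b² + c²)
  = |4·8 + (-5)·5 + 5·(-10) - (-7)| / √(4² + (-5)² + 5²)
  = |32 - 25 - 50 + 7| / √(16 + 25 + 25)
  = |-36| / √66
  = 36 / 8.124
  ≈ 4.431

4.431


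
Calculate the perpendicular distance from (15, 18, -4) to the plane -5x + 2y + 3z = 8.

distance = |a·x₀ + b·y₀ + c·z₀ - d| / √(a² + b² + c²)
  = |(-5)·15 + 2·18 + 3·(-4) - 8| / √((-5)² + 2² + 3²)
  = |-75 + 36 - 12 - 8| / √(25 + 4 + 9)
  = |-59| / √38
  = 59 / 6.164
  ≈ 9.571

9.571


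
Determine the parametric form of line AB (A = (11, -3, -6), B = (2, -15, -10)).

Direction vector d = B - A = (2 - 11, -15 + 3, -10 + 6) = (-9, -12, -4)
Parametric form r = A + t·d:
x = 11 - 9t, y = -3 - 12t, z = -6 - 4t

x = 11 - 9t, y = -3 - 12t, z = -6 - 4t


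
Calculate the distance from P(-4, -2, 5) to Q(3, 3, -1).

d = √[(x₂-x₁)² + (y₂-y₁)² + (z₂-z₁)²]
  = √[7² + 5² + (-6)²]
  = √[49 + 25 + 36]
  = √110
  ≈ 10.49

10.49


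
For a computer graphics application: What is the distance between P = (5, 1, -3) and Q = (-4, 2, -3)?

d = √[(x₂-x₁)² + (y₂-y₁)² + (z₂-z₁)²]
  = √[(-9)² + 1² + 0²]
  = √[81 + 1 + 0]
  = √82
  ≈ 9.055

9.055


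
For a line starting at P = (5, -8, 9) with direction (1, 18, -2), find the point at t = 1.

P(t) = P + t·d
  = (5 + 1·1, -8 + 18·1, 9 + (-2)·1)
  = (5 + 1, -8 + 18, 9 - 2)
  = (6, 10, 7)

(6, 10, 7)


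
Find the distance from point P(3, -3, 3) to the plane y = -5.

distance = |a·x₀ + b·y₀ + c·z₀ - d| / √(a² + b² + c²)
  = |0·3 + 1·(-3) + 0·3 - (-5)| / √(0² + 1² + 0²)
  = |0 - 3 + 0 + 5| / √(0 + 1 + 0)
  = |2| / √1
  = 2 / 1
  ≈ 2

2


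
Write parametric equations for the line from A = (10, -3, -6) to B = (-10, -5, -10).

Direction vector d = B - A = (-10 - 10, -5 + 3, -10 + 6) = (-20, -2, -4)
Parametric form r = A + t·d:
x = 10 - 20t, y = -3 - 2t, z = -6 - 4t

x = 10 - 20t, y = -3 - 2t, z = -6 - 4t


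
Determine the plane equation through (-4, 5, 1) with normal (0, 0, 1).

The plane through P with normal n = (a, b, c) satisfies n·(r - P) = 0,
i.e. ax + by + cz = a·x₀ + b·y₀ + c·z₀.
d = 0·(-4) + 0·5 + 1·1
  = 0 + 0 + 1
  = 1
Equation: z = 1

z = 1


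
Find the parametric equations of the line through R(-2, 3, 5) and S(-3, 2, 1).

Direction vector d = S - R = (-3 + 2, 2 - 3, 1 - 5) = (-1, -1, -4)
Parametric form r = R + t·d:
x = -2 - t, y = 3 - t, z = 5 - 4t

x = -2 - t, y = 3 - t, z = 5 - 4t


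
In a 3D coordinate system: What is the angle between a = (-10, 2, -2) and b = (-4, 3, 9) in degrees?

a·b = (-10)·(-4) + 2·3 + (-2)·9 = 40 + 6 - 18 = 28
|a| = √((-10)² + 2² + (-2)²) = √108 ≈ 10.39
|b| = √((-4)² + 3² + 9²) = √106 ≈ 10.3
cos θ = (a·b)/(|a||b|) = 28/(10.39·10.3) ≈ 0.2617
θ = arccos(0.2617) ≈ 74.83°

74.83°


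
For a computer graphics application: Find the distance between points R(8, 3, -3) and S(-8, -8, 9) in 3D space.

d = √[(x₂-x₁)² + (y₂-y₁)² + (z₂-z₁)²]
  = √[(-16)² + (-11)² + 12²]
  = √[256 + 121 + 144]
  = √521
  ≈ 22.83

22.83


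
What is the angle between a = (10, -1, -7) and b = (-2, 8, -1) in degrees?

a·b = 10·(-2) + (-1)·8 + (-7)·(-1) = -20 - 8 + 7 = -21
|a| = √(10² + (-1)² + (-7)²) = √150 ≈ 12.25
|b| = √((-2)² + 8² + (-1)²) = √69 ≈ 8.307
cos θ = (a·b)/(|a||b|) = -21/(12.25·8.307) ≈ -0.2064
θ = arccos(-0.2064) ≈ 101.9°

101.9°


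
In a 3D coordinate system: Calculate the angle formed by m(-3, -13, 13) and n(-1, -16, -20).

m·n = (-3)·(-1) + (-13)·(-16) + 13·(-20) = 3 + 208 - 260 = -49
|m| = √((-3)² + (-13)² + 13²) = √347 ≈ 18.63
|n| = √((-1)² + (-16)² + (-20)²) = √657 ≈ 25.63
cos θ = (m·n)/(|m||n|) = -49/(18.63·25.63) ≈ -0.1026
θ = arccos(-0.1026) ≈ 95.89°

95.89°


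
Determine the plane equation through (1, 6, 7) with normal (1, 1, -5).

The plane through P with normal n = (a, b, c) satisfies n·(r - P) = 0,
i.e. ax + by + cz = a·x₀ + b·y₀ + c·z₀.
d = 1·1 + 1·6 + (-5)·7
  = 1 + 6 - 35
  = -28
Equation: x + y - 5z = -28

x + y - 5z = -28


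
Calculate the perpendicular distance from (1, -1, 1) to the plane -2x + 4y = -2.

distance = |a·x₀ + b·y₀ + c·z₀ - d| / √(a² + b² + c²)
  = |(-2)·1 + 4·(-1) + 0·1 - (-2)| / √((-2)² + 4² + 0²)
  = |-2 - 4 + 0 + 2| / √(4 + 16 + 0)
  = |-4| / √20
  = 4 / 4.472
  ≈ 0.8944

0.8944


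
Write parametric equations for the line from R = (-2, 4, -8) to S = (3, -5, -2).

Direction vector d = S - R = (3 + 2, -5 - 4, -2 + 8) = (5, -9, 6)
Parametric form r = R + t·d:
x = -2 + 5t, y = 4 - 9t, z = -8 + 6t

x = -2 + 5t, y = 4 - 9t, z = -8 + 6t


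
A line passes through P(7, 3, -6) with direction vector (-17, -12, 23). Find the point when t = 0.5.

P(t) = P + t·d
  = (7 + (-17)·0.5, 3 + (-12)·0.5, -6 + 23·0.5)
  = (7 - 8.5, 3 - 6, -6 + 11.5)
  = (-1.5, -3, 5.5)

(-1.5, -3, 5.5)


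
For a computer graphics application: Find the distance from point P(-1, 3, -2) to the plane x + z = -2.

distance = |a·x₀ + b·y₀ + c·z₀ - d| / √(a² + b² + c²)
  = |1·(-1) + 0·3 + 1·(-2) - (-2)| / √(1² + 0² + 1²)
  = |-1 + 0 - 2 + 2| / √(1 + 0 + 1)
  = |-1| / √2
  = 1 / 1.414
  ≈ 0.7071

0.7071


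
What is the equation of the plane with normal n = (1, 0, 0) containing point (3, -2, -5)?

The plane through P with normal n = (a, b, c) satisfies n·(r - P) = 0,
i.e. ax + by + cz = a·x₀ + b·y₀ + c·z₀.
d = 1·3 + 0·(-2) + 0·(-5)
  = 3 + 0 + 0
  = 3
Equation: x = 3

x = 3


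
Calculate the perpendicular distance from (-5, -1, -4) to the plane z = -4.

distance = |a·x₀ + b·y₀ + c·z₀ - d| / √(a² + b² + c²)
  = |0·(-5) + 0·(-1) + 1·(-4) - (-4)| / √(0² + 0² + 1²)
  = |0 + 0 - 4 + 4| / √(0 + 0 + 1)
  = |0| / √1
  = 0 / 1
  ≈ 0

0


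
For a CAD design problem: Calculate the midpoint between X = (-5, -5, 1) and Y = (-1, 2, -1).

M = ((x₁+x₂)/2, (y₁+y₂)/2, (z₁+z₂)/2)
  = ((-5 - 1)/2, (-5 + 2)/2, (1 - 1)/2)
  = (-6/2, -3/2, 0/2)
  = (-3, -1.5, 0)

(-3, -1.5, 0)


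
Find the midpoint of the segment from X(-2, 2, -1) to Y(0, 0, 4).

M = ((x₁+x₂)/2, (y₁+y₂)/2, (z₁+z₂)/2)
  = ((-2 + 0)/2, (2 + 0)/2, (-1 + 4)/2)
  = (-2/2, 2/2, 3/2)
  = (-1, 1, 1.5)

(-1, 1, 1.5)


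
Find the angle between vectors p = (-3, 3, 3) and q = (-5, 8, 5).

p·q = (-3)·(-5) + 3·8 + 3·5 = 15 + 24 + 15 = 54
|p| = √((-3)² + 3² + 3²) = √27 ≈ 5.196
|q| = √((-5)² + 8² + 5²) = √114 ≈ 10.68
cos θ = (p·q)/(|p||q|) = 54/(5.196·10.68) ≈ 0.9733
θ = arccos(0.9733) ≈ 13.26°

13.26°


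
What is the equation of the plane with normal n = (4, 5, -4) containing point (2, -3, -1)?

The plane through P with normal n = (a, b, c) satisfies n·(r - P) = 0,
i.e. ax + by + cz = a·x₀ + b·y₀ + c·z₀.
d = 4·2 + 5·(-3) + (-4)·(-1)
  = 8 - 15 + 4
  = -3
Equation: 4x + 5y - 4z = -3

4x + 5y - 4z = -3


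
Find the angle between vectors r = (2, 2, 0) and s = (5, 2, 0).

r·s = 2·5 + 2·2 + 0·0 = 10 + 4 + 0 = 14
|r| = √(2² + 2² + 0²) = √8 ≈ 2.828
|s| = √(5² + 2² + 0²) = √29 ≈ 5.385
cos θ = (r·s)/(|r||s|) = 14/(2.828·5.385) ≈ 0.9191
θ = arccos(0.9191) ≈ 23.2°

23.2°


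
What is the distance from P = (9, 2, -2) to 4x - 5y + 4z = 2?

distance = |a·x₀ + b·y₀ + c·z₀ - d| / √(a² + b² + c²)
  = |4·9 + (-5)·2 + 4·(-2) - 2| / √(4² + (-5)² + 4²)
  = |36 - 10 - 8 - 2| / √(16 + 25 + 16)
  = |16| / √57
  = 16 / 7.55
  ≈ 2.119

2.119


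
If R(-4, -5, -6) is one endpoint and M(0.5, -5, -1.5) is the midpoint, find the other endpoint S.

S = 2M - R
  = (2·0.5 - (-4), 2·(-5) - (-5), 2·(-1.5) - (-6))
  = (1 + 4, -10 + 5, -3 + 6)
  = (5, -5, 3)

(5, -5, 3)


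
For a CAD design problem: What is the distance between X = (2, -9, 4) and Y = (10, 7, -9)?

d = √[(x₂-x₁)² + (y₂-y₁)² + (z₂-z₁)²]
  = √[8² + 16² + (-13)²]
  = √[64 + 256 + 169]
  = √489
  ≈ 22.11

22.11


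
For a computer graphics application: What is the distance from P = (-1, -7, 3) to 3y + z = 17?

distance = |a·x₀ + b·y₀ + c·z₀ - d| / √(a² + b² + c²)
  = |0·(-1) + 3·(-7) + 1·3 - 17| / √(0² + 3² + 1²)
  = |0 - 21 + 3 - 17| / √(0 + 9 + 1)
  = |-35| / √10
  = 35 / 3.162
  ≈ 11.07

11.07


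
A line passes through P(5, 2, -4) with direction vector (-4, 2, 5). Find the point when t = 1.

P(t) = P + t·d
  = (5 + (-4)·1, 2 + 2·1, -4 + 5·1)
  = (5 - 4, 2 + 2, -4 + 5)
  = (1, 4, 1)

(1, 4, 1)


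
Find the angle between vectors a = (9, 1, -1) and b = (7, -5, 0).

a·b = 9·7 + 1·(-5) + (-1)·0 = 63 - 5 + 0 = 58
|a| = √(9² + 1² + (-1)²) = √83 ≈ 9.11
|b| = √(7² + (-5)² + 0²) = √74 ≈ 8.602
cos θ = (a·b)/(|a||b|) = 58/(9.11·8.602) ≈ 0.7401
θ = arccos(0.7401) ≈ 42.26°

42.26°


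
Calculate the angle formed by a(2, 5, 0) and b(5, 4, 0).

a·b = 2·5 + 5·4 + 0·0 = 10 + 20 + 0 = 30
|a| = √(2² + 5² + 0²) = √29 ≈ 5.385
|b| = √(5² + 4² + 0²) = √41 ≈ 6.403
cos θ = (a·b)/(|a||b|) = 30/(5.385·6.403) ≈ 0.87
θ = arccos(0.87) ≈ 29.54°

29.54°


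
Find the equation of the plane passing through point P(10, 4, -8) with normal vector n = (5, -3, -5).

The plane through P with normal n = (a, b, c) satisfies n·(r - P) = 0,
i.e. ax + by + cz = a·x₀ + b·y₀ + c·z₀.
d = 5·10 + (-3)·4 + (-5)·(-8)
  = 50 - 12 + 40
  = 78
Equation: 5x - 3y - 5z = 78

5x - 3y - 5z = 78


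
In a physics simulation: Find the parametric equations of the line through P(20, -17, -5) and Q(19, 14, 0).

Direction vector d = Q - P = (19 - 20, 14 + 17, 0 + 5) = (-1, 31, 5)
Parametric form r = P + t·d:
x = 20 - t, y = -17 + 31t, z = -5 + 5t

x = 20 - t, y = -17 + 31t, z = -5 + 5t


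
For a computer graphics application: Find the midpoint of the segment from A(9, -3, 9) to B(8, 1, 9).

M = ((x₁+x₂)/2, (y₁+y₂)/2, (z₁+z₂)/2)
  = ((9 + 8)/2, (-3 + 1)/2, (9 + 9)/2)
  = (17/2, -2/2, 18/2)
  = (8.5, -1, 9)

(8.5, -1, 9)


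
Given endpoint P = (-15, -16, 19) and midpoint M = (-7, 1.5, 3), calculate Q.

Q = 2M - P
  = (2·(-7) - (-15), 2·1.5 - (-16), 2·3 - 19)
  = (-14 + 15, 3 + 16, 6 - 19)
  = (1, 19, -13)

(1, 19, -13)


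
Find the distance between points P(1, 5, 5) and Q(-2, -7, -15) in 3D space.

d = √[(x₂-x₁)² + (y₂-y₁)² + (z₂-z₁)²]
  = √[(-3)² + (-12)² + (-20)²]
  = √[9 + 144 + 400]
  = √553
  ≈ 23.52

23.52


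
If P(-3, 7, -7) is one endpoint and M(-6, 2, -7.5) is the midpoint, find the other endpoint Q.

Q = 2M - P
  = (2·(-6) - (-3), 2·2 - 7, 2·(-7.5) - (-7))
  = (-12 + 3, 4 - 7, -15 + 7)
  = (-9, -3, -8)

(-9, -3, -8)


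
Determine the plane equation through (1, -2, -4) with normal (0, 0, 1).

The plane through P with normal n = (a, b, c) satisfies n·(r - P) = 0,
i.e. ax + by + cz = a·x₀ + b·y₀ + c·z₀.
d = 0·1 + 0·(-2) + 1·(-4)
  = 0 + 0 - 4
  = -4
Equation: z = -4

z = -4


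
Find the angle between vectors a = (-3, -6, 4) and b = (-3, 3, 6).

a·b = (-3)·(-3) + (-6)·3 + 4·6 = 9 - 18 + 24 = 15
|a| = √((-3)² + (-6)² + 4²) = √61 ≈ 7.81
|b| = √((-3)² + 3² + 6²) = √54 ≈ 7.348
cos θ = (a·b)/(|a||b|) = 15/(7.81·7.348) ≈ 0.2614
θ = arccos(0.2614) ≈ 74.85°

74.85°


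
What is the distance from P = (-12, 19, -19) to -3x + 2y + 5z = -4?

distance = |a·x₀ + b·y₀ + c·z₀ - d| / √(a² + b² + c²)
  = |(-3)·(-12) + 2·19 + 5·(-19) - (-4)| / √((-3)² + 2² + 5²)
  = |36 + 38 - 95 + 4| / √(9 + 4 + 25)
  = |-17| / √38
  = 17 / 6.164
  ≈ 2.758

2.758


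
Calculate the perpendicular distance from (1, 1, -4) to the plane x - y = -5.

distance = |a·x₀ + b·y₀ + c·z₀ - d| / √(a² + b² + c²)
  = |1·1 + (-1)·1 + 0·(-4) - (-5)| / √(1² + (-1)² + 0²)
  = |1 - 1 + 0 + 5| / √(1 + 1 + 0)
  = |5| / √2
  = 5 / 1.414
  ≈ 3.536

3.536


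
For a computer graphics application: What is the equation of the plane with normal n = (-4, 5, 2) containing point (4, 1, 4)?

The plane through P with normal n = (a, b, c) satisfies n·(r - P) = 0,
i.e. ax + by + cz = a·x₀ + b·y₀ + c·z₀.
d = (-4)·4 + 5·1 + 2·4
  = -16 + 5 + 8
  = -3
Equation: -4x + 5y + 2z = -3

-4x + 5y + 2z = -3


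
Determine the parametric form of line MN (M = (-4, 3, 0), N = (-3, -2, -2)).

Direction vector d = N - M = (-3 + 4, -2 - 3, -2 + 0) = (1, -5, -2)
Parametric form r = M + t·d:
x = -4 + t, y = 3 - 5t, z = 0 - 2t

x = -4 + t, y = 3 - 5t, z = 0 - 2t


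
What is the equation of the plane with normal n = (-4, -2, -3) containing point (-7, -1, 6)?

The plane through P with normal n = (a, b, c) satisfies n·(r - P) = 0,
i.e. ax + by + cz = a·x₀ + b·y₀ + c·z₀.
d = (-4)·(-7) + (-2)·(-1) + (-3)·6
  = 28 + 2 - 18
  = 12
Equation: -4x - 2y - 3z = 12

-4x - 2y - 3z = 12


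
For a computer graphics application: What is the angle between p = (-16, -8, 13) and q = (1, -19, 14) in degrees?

p·q = (-16)·1 + (-8)·(-19) + 13·14 = -16 + 152 + 182 = 318
|p| = √((-16)² + (-8)² + 13²) = √489 ≈ 22.11
|q| = √(1² + (-19)² + 14²) = √558 ≈ 23.62
cos θ = (p·q)/(|p||q|) = 318/(22.11·23.62) ≈ 0.6088
θ = arccos(0.6088) ≈ 52.5°

52.5°


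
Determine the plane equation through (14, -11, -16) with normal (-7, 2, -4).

The plane through P with normal n = (a, b, c) satisfies n·(r - P) = 0,
i.e. ax + by + cz = a·x₀ + b·y₀ + c·z₀.
d = (-7)·14 + 2·(-11) + (-4)·(-16)
  = -98 - 22 + 64
  = -56
Equation: -7x + 2y - 4z = -56

-7x + 2y - 4z = -56


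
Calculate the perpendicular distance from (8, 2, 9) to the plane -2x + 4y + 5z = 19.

distance = |a·x₀ + b·y₀ + c·z₀ - d| / √(a² + b² + c²)
  = |(-2)·8 + 4·2 + 5·9 - 19| / √((-2)² + 4² + 5²)
  = |-16 + 8 + 45 - 19| / √(4 + 16 + 25)
  = |18| / √45
  = 18 / 6.708
  ≈ 2.683

2.683


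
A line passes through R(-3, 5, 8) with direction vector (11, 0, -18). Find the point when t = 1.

P(t) = R + t·d
  = (-3 + 11·1, 5 + 0·1, 8 + (-18)·1)
  = (-3 + 11, 5 + 0, 8 - 18)
  = (8, 5, -10)

(8, 5, -10)


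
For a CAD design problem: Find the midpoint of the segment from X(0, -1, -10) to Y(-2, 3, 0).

M = ((x₁+x₂)/2, (y₁+y₂)/2, (z₁+z₂)/2)
  = ((0 - 2)/2, (-1 + 3)/2, (-10 + 0)/2)
  = (-2/2, 2/2, -10/2)
  = (-1, 1, -5)

(-1, 1, -5)


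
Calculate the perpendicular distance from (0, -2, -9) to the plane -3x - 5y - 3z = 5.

distance = |a·x₀ + b·y₀ + c·z₀ - d| / √(a² + b² + c²)
  = |(-3)·0 + (-5)·(-2) + (-3)·(-9) - 5| / √((-3)² + (-5)² + (-3)²)
  = |0 + 10 + 27 - 5| / √(9 + 25 + 9)
  = |32| / √43
  = 32 / 6.557
  ≈ 4.88

4.88


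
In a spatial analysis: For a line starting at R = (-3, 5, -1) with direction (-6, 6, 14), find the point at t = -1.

P(t) = R + t·d
  = (-3 + (-6)·(-1), 5 + 6·(-1), -1 + 14·(-1))
  = (-3 + 6, 5 - 6, -1 - 14)
  = (3, -1, -15)

(3, -1, -15)


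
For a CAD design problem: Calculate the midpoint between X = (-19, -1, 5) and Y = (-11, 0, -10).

M = ((x₁+x₂)/2, (y₁+y₂)/2, (z₁+z₂)/2)
  = ((-19 - 11)/2, (-1 + 0)/2, (5 - 10)/2)
  = (-30/2, -1/2, -5/2)
  = (-15, -0.5, -2.5)

(-15, -0.5, -2.5)


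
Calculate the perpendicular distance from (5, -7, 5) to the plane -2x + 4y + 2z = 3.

distance = |a·x₀ + b·y₀ + c·z₀ - d| / √(a² + b² + c²)
  = |(-2)·5 + 4·(-7) + 2·5 - 3| / √((-2)² + 4² + 2²)
  = |-10 - 28 + 10 - 3| / √(4 + 16 + 4)
  = |-31| / √24
  = 31 / 4.899
  ≈ 6.328

6.328


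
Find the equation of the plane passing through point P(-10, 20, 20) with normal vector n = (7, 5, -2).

The plane through P with normal n = (a, b, c) satisfies n·(r - P) = 0,
i.e. ax + by + cz = a·x₀ + b·y₀ + c·z₀.
d = 7·(-10) + 5·20 + (-2)·20
  = -70 + 100 - 40
  = -10
Equation: 7x + 5y - 2z = -10

7x + 5y - 2z = -10


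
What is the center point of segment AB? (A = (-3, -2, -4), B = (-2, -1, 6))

M = ((x₁+x₂)/2, (y₁+y₂)/2, (z₁+z₂)/2)
  = ((-3 - 2)/2, (-2 - 1)/2, (-4 + 6)/2)
  = (-5/2, -3/2, 2/2)
  = (-2.5, -1.5, 1)

(-2.5, -1.5, 1)


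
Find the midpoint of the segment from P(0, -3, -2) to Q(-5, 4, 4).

M = ((x₁+x₂)/2, (y₁+y₂)/2, (z₁+z₂)/2)
  = ((0 - 5)/2, (-3 + 4)/2, (-2 + 4)/2)
  = (-5/2, 1/2, 2/2)
  = (-2.5, 0.5, 1)

(-2.5, 0.5, 1)


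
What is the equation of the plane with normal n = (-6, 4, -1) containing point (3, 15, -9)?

The plane through P with normal n = (a, b, c) satisfies n·(r - P) = 0,
i.e. ax + by + cz = a·x₀ + b·y₀ + c·z₀.
d = (-6)·3 + 4·15 + (-1)·(-9)
  = -18 + 60 + 9
  = 51
Equation: -6x + 4y - z = 51

-6x + 4y - z = 51


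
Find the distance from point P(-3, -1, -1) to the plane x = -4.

distance = |a·x₀ + b·y₀ + c·z₀ - d| / √(a² + b² + c²)
  = |1·(-3) + 0·(-1) + 0·(-1) - (-4)| / √(1² + 0² + 0²)
  = |-3 + 0 + 0 + 4| / √(1 + 0 + 0)
  = |1| / √1
  = 1 / 1
  ≈ 1

1


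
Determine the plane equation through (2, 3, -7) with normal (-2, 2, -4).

The plane through P with normal n = (a, b, c) satisfies n·(r - P) = 0,
i.e. ax + by + cz = a·x₀ + b·y₀ + c·z₀.
d = (-2)·2 + 2·3 + (-4)·(-7)
  = -4 + 6 + 28
  = 30
Equation: -2x + 2y - 4z = 30

-2x + 2y - 4z = 30


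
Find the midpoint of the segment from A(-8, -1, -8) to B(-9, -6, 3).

M = ((x₁+x₂)/2, (y₁+y₂)/2, (z₁+z₂)/2)
  = ((-8 - 9)/2, (-1 - 6)/2, (-8 + 3)/2)
  = (-17/2, -7/2, -5/2)
  = (-8.5, -3.5, -2.5)

(-8.5, -3.5, -2.5)


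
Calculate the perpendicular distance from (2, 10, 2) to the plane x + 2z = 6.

distance = |a·x₀ + b·y₀ + c·z₀ - d| / √(a² + b² + c²)
  = |1·2 + 0·10 + 2·2 - 6| / √(1² + 0² + 2²)
  = |2 + 0 + 4 - 6| / √(1 + 0 + 4)
  = |0| / √5
  = 0 / 2.236
  ≈ 0

0


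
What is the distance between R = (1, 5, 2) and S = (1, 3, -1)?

d = √[(x₂-x₁)² + (y₂-y₁)² + (z₂-z₁)²]
  = √[0² + (-2)² + (-3)²]
  = √[0 + 4 + 9]
  = √13
  ≈ 3.606

3.606


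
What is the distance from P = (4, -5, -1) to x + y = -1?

distance = |a·x₀ + b·y₀ + c·z₀ - d| / √(a² + b² + c²)
  = |1·4 + 1·(-5) + 0·(-1) - (-1)| / √(1² + 1² + 0²)
  = |4 - 5 + 0 + 1| / √(1 + 1 + 0)
  = |0| / √2
  = 0 / 1.414
  ≈ 0

0


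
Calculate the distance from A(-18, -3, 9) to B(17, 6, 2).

d = √[(x₂-x₁)² + (y₂-y₁)² + (z₂-z₁)²]
  = √[35² + 9² + (-7)²]
  = √[1225 + 81 + 49]
  = √1355
  ≈ 36.81

36.81


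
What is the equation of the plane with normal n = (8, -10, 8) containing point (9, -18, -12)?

The plane through P with normal n = (a, b, c) satisfies n·(r - P) = 0,
i.e. ax + by + cz = a·x₀ + b·y₀ + c·z₀.
d = 8·9 + (-10)·(-18) + 8·(-12)
  = 72 + 180 - 96
  = 156
Equation: 8x - 10y + 8z = 156

8x - 10y + 8z = 156
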